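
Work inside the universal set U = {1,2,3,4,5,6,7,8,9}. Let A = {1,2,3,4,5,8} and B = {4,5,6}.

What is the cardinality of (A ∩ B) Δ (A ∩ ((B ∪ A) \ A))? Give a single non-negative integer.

A ∩ B = {4,5}
B ∪ A = {1,2,3,4,5,6,8}
(B ∪ A) \ A = {6}
A ∩ ((B ∪ A) \ A) = {}
(A ∩ B) Δ (A ∩ ((B ∪ A) \ A)) = {4,5}
|(A ∩ B) Δ (A ∩ ((B ∪ A) \ A))| = 2

2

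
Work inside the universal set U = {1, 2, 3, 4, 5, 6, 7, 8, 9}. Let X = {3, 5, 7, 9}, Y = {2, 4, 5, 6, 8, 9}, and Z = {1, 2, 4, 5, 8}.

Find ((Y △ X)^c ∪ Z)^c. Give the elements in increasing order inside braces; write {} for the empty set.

{3, 6, 7}

Y △ X = {2, 3, 4, 6, 7, 8}
(Y △ X)^c = {1, 5, 9}
(Y △ X)^c ∪ Z = {1, 2, 4, 5, 8, 9}
((Y △ X)^c ∪ Z)^c = {3, 6, 7}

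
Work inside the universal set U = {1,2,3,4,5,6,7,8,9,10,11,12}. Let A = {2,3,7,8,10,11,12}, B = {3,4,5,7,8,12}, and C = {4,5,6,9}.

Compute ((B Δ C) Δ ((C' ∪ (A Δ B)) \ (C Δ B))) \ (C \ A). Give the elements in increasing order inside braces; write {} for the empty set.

B Δ C = {3,6,7,8,9,12}
C' = {1,2,3,7,8,10,11,12}
A Δ B = {2,4,5,10,11}
C' ∪ (A Δ B) = {1,2,3,4,5,7,8,10,11,12}
C Δ B = {3,6,7,8,9,12}
(C' ∪ (A Δ B)) \ (C Δ B) = {1,2,4,5,10,11}
(B Δ C) Δ ((C' ∪ (A Δ B)) \ (C Δ B)) = {1,2,3,4,5,6,7,8,9,10,11,12}
C \ A = {4,5,6,9}
((B Δ C) Δ ((C' ∪ (A Δ B)) \ (C Δ B))) \ (C \ A) = {1,2,3,7,8,10,11,12}

{1,2,3,7,8,10,11,12}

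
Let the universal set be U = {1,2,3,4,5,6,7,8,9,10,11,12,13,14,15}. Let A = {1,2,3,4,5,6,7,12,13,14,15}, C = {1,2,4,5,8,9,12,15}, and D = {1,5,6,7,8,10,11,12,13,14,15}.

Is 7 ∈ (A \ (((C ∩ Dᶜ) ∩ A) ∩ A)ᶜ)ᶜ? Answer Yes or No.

7 ∈ D, so 7 ∉ Dᶜ
7 ∉ C and 7 ∉ Dᶜ, so 7 ∉ C ∩ Dᶜ
7 ∉ (C ∩ Dᶜ) and 7 ∈ A, so 7 ∉ (C ∩ Dᶜ) ∩ A
7 ∉ ((C ∩ Dᶜ) ∩ A) and 7 ∈ A, so 7 ∉ ((C ∩ Dᶜ) ∩ A) ∩ A
7 ∈ (((C ∩ Dᶜ) ∩ A) ∩ A)ᶜ since 7 ∉ (((C ∩ Dᶜ) ∩ A) ∩ A)
7 ∈ A and 7 ∈ (((C ∩ Dᶜ) ∩ A) ∩ A)ᶜ, so 7 ∉ A \ (((C ∩ Dᶜ) ∩ A) ∩ A)ᶜ
7 ∈ (A \ (((C ∩ Dᶜ) ∩ A) ∩ A)ᶜ)ᶜ since 7 ∉ (A \ (((C ∩ Dᶜ) ∩ A) ∩ A)ᶜ)

Yes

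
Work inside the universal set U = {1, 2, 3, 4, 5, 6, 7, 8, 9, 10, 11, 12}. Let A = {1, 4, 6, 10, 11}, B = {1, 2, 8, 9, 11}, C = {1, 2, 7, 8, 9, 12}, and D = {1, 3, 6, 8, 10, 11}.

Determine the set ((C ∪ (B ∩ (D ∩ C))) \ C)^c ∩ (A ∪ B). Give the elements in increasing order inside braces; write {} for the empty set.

D ∩ C = {1, 8}
B ∩ (D ∩ C) = {1, 8}
C ∪ (B ∩ (D ∩ C)) = {1, 2, 7, 8, 9, 12}
(C ∪ (B ∩ (D ∩ C))) \ C = {}
((C ∪ (B ∩ (D ∩ C))) \ C)^c = {1, 2, 3, 4, 5, 6, 7, 8, 9, 10, 11, 12}
A ∪ B = {1, 2, 4, 6, 8, 9, 10, 11}
((C ∪ (B ∩ (D ∩ C))) \ C)^c ∩ (A ∪ B) = {1, 2, 4, 6, 8, 9, 10, 11}

{1, 2, 4, 6, 8, 9, 10, 11}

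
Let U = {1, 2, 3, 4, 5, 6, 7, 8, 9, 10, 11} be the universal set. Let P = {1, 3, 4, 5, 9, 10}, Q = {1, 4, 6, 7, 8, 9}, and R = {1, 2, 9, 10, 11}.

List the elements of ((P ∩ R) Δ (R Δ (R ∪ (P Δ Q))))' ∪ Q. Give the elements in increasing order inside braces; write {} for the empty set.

{1, 2, 4, 6, 7, 8, 9, 11}

P ∩ R = {1, 9, 10}
P Δ Q = {3, 5, 6, 7, 8, 10}
R ∪ (P Δ Q) = {1, 2, 3, 5, 6, 7, 8, 9, 10, 11}
R Δ (R ∪ (P Δ Q)) = {3, 5, 6, 7, 8}
(P ∩ R) Δ (R Δ (R ∪ (P Δ Q))) = {1, 3, 5, 6, 7, 8, 9, 10}
((P ∩ R) Δ (R Δ (R ∪ (P Δ Q))))' = {2, 4, 11}
((P ∩ R) Δ (R Δ (R ∪ (P Δ Q))))' ∪ Q = {1, 2, 4, 6, 7, 8, 9, 11}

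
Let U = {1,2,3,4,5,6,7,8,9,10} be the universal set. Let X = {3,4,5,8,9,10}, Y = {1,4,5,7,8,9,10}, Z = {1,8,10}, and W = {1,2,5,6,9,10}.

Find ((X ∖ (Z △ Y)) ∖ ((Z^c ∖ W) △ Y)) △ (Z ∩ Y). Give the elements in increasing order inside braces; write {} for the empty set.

{1,8,10}

Z △ Y = {4,5,7,9}
X ∖ (Z △ Y) = {3,8,10}
Z^c = {2,3,4,5,6,7,9}
Z^c ∖ W = {3,4,7}
(Z^c ∖ W) △ Y = {1,3,5,8,9,10}
(X ∖ (Z △ Y)) ∖ ((Z^c ∖ W) △ Y) = {}
Z ∩ Y = {1,8,10}
((X ∖ (Z △ Y)) ∖ ((Z^c ∖ W) △ Y)) △ (Z ∩ Y) = {1,8,10}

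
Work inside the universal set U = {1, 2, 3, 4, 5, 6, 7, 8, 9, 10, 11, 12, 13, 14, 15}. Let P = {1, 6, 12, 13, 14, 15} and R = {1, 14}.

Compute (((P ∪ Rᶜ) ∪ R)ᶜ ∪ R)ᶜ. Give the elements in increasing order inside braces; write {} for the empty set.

{2, 3, 4, 5, 6, 7, 8, 9, 10, 11, 12, 13, 15}

Rᶜ = {2, 3, 4, 5, 6, 7, 8, 9, 10, 11, 12, 13, 15}
P ∪ Rᶜ = {1, 2, 3, 4, 5, 6, 7, 8, 9, 10, 11, 12, 13, 14, 15}
(P ∪ Rᶜ) ∪ R = {1, 2, 3, 4, 5, 6, 7, 8, 9, 10, 11, 12, 13, 14, 15}
((P ∪ Rᶜ) ∪ R)ᶜ = {}
((P ∪ Rᶜ) ∪ R)ᶜ ∪ R = {1, 14}
(((P ∪ Rᶜ) ∪ R)ᶜ ∪ R)ᶜ = {2, 3, 4, 5, 6, 7, 8, 9, 10, 11, 12, 13, 15}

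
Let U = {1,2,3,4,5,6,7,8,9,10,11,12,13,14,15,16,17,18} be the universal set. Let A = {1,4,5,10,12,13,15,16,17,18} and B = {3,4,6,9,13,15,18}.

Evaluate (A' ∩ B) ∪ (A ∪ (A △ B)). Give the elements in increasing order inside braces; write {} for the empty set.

{1,3,4,5,6,9,10,12,13,15,16,17,18}

A' = {2,3,6,7,8,9,11,14}
A' ∩ B = {3,6,9}
A △ B = {1,3,5,6,9,10,12,16,17}
A ∪ (A △ B) = {1,3,4,5,6,9,10,12,13,15,16,17,18}
(A' ∩ B) ∪ (A ∪ (A △ B)) = {1,3,4,5,6,9,10,12,13,15,16,17,18}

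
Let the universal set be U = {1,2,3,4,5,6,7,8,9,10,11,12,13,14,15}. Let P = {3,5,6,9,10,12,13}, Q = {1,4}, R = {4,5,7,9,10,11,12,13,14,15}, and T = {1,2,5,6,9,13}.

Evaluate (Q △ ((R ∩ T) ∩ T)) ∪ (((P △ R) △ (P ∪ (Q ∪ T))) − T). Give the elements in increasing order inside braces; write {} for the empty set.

{1,4,5,7,9,10,11,12,13,14,15}

R ∩ T = {5,9,13}
(R ∩ T) ∩ T = {5,9,13}
Q △ ((R ∩ T) ∩ T) = {1,4,5,9,13}
P △ R = {3,4,6,7,11,14,15}
Q ∪ T = {1,2,4,5,6,9,13}
P ∪ (Q ∪ T) = {1,2,3,4,5,6,9,10,12,13}
(P △ R) △ (P ∪ (Q ∪ T)) = {1,2,5,7,9,10,11,12,13,14,15}
((P △ R) △ (P ∪ (Q ∪ T))) − T = {7,10,11,12,14,15}
(Q △ ((R ∩ T) ∩ T)) ∪ (((P △ R) △ (P ∪ (Q ∪ T))) − T) = {1,4,5,7,9,10,11,12,13,14,15}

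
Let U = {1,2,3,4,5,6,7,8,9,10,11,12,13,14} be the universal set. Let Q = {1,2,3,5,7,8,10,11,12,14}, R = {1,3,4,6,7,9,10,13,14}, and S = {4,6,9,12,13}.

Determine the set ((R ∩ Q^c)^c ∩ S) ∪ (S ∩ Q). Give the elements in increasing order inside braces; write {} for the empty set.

Q^c = {4,6,9,13}
R ∩ Q^c = {4,6,9,13}
(R ∩ Q^c)^c = {1,2,3,5,7,8,10,11,12,14}
(R ∩ Q^c)^c ∩ S = {12}
S ∩ Q = {12}
((R ∩ Q^c)^c ∩ S) ∪ (S ∩ Q) = {12}

{12}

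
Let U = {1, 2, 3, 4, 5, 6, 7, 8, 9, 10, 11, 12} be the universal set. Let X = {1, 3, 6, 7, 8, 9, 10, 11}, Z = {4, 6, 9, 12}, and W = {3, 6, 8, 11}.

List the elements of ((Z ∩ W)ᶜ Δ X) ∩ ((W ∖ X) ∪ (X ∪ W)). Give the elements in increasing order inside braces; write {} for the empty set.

{6}

Z ∩ W = {6}
(Z ∩ W)ᶜ = {1, 2, 3, 4, 5, 7, 8, 9, 10, 11, 12}
(Z ∩ W)ᶜ Δ X = {2, 4, 5, 6, 12}
W ∖ X = {}
X ∪ W = {1, 3, 6, 7, 8, 9, 10, 11}
(W ∖ X) ∪ (X ∪ W) = {1, 3, 6, 7, 8, 9, 10, 11}
((Z ∩ W)ᶜ Δ X) ∩ ((W ∖ X) ∪ (X ∪ W)) = {6}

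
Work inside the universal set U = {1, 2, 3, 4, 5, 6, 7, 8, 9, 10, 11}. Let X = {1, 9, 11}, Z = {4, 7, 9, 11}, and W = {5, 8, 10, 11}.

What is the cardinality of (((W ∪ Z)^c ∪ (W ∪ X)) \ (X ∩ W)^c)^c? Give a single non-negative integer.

10

W ∪ Z = {4, 5, 7, 8, 9, 10, 11}
(W ∪ Z)^c = {1, 2, 3, 6}
W ∪ X = {1, 5, 8, 9, 10, 11}
(W ∪ Z)^c ∪ (W ∪ X) = {1, 2, 3, 5, 6, 8, 9, 10, 11}
X ∩ W = {11}
(X ∩ W)^c = {1, 2, 3, 4, 5, 6, 7, 8, 9, 10}
((W ∪ Z)^c ∪ (W ∪ X)) \ (X ∩ W)^c = {11}
(((W ∪ Z)^c ∪ (W ∪ X)) \ (X ∩ W)^c)^c = {1, 2, 3, 4, 5, 6, 7, 8, 9, 10}
|(((W ∪ Z)^c ∪ (W ∪ X)) \ (X ∩ W)^c)^c| = 10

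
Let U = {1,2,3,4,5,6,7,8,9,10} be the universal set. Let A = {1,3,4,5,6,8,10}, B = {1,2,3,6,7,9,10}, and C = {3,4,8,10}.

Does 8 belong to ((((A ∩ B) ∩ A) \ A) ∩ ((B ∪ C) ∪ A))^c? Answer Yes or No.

Yes

8 ∈ A and 8 ∉ B, so 8 ∉ A ∩ B
8 ∉ (A ∩ B) and 8 ∈ A, so 8 ∉ (A ∩ B) ∩ A
8 ∉ ((A ∩ B) ∩ A) and 8 ∈ A, so 8 ∉ ((A ∩ B) ∩ A) \ A
8 ∉ B and 8 ∈ C, so 8 ∈ B ∪ C
8 ∈ (B ∪ C) and 8 ∈ A, so 8 ∈ (B ∪ C) ∪ A
8 ∉ (((A ∩ B) ∩ A) \ A) and 8 ∈ ((B ∪ C) ∪ A), so 8 ∉ (((A ∩ B) ∩ A) \ A) ∩ ((B ∪ C) ∪ A)
8 ∈ ((((A ∩ B) ∩ A) \ A) ∩ ((B ∪ C) ∪ A))^c since 8 ∉ ((((A ∩ B) ∩ A) \ A) ∩ ((B ∪ C) ∪ A))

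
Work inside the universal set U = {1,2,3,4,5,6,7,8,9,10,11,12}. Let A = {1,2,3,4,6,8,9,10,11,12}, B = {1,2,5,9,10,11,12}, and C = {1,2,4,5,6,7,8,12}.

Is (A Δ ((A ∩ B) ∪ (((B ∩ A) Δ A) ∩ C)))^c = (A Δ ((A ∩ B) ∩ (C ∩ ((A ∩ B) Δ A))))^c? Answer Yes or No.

No

A ∩ B = {1,2,9,10,11,12}
B ∩ A = {1,2,9,10,11,12}
(B ∩ A) Δ A = {3,4,6,8}
((B ∩ A) Δ A) ∩ C = {4,6,8}
(A ∩ B) ∪ (((B ∩ A) Δ A) ∩ C) = {1,2,4,6,8,9,10,11,12}
A Δ ((A ∩ B) ∪ (((B ∩ A) Δ A) ∩ C)) = {3}
(A Δ ((A ∩ B) ∪ (((B ∩ A) Δ A) ∩ C)))^c = {1,2,4,5,6,7,8,9,10,11,12}
(A ∩ B) Δ A = {3,4,6,8}
C ∩ ((A ∩ B) Δ A) = {4,6,8}
(A ∩ B) ∩ (C ∩ ((A ∩ B) Δ A)) = {}
A Δ ((A ∩ B) ∩ (C ∩ ((A ∩ B) Δ A))) = {1,2,3,4,6,8,9,10,11,12}
(A Δ ((A ∩ B) ∩ (C ∩ ((A ∩ B) Δ A))))^c = {5,7}
1 ∈ (A Δ ((A ∩ B) ∪ (((B ∩ A) Δ A) ∩ C)))^c but 1 ∉ (A Δ ((A ∩ B) ∩ (C ∩ ((A ∩ B) Δ A))))^c, so they differ.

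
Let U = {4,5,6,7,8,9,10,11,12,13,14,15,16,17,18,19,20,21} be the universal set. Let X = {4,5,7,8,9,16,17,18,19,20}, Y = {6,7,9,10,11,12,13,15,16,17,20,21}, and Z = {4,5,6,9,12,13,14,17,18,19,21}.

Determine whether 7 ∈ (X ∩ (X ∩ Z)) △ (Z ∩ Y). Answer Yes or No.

7 ∈ X and 7 ∉ Z, so 7 ∉ X ∩ Z
7 ∈ X and 7 ∉ (X ∩ Z), so 7 ∉ X ∩ (X ∩ Z)
7 ∉ Z and 7 ∈ Y, so 7 ∉ Z ∩ Y
7 ∉ (X ∩ (X ∩ Z)) and 7 ∉ (Z ∩ Y), so 7 ∉ (X ∩ (X ∩ Z)) △ (Z ∩ Y)

No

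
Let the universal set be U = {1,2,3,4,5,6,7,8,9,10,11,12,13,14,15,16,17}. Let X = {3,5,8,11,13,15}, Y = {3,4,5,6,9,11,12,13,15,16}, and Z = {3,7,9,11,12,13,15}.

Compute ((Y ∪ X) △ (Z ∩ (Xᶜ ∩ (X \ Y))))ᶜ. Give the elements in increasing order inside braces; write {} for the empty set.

{1,2,7,10,14,17}

Y ∪ X = {3,4,5,6,8,9,11,12,13,15,16}
Xᶜ = {1,2,4,6,7,9,10,12,14,16,17}
X \ Y = {8}
Xᶜ ∩ (X \ Y) = {}
Z ∩ (Xᶜ ∩ (X \ Y)) = {}
(Y ∪ X) △ (Z ∩ (Xᶜ ∩ (X \ Y))) = {3,4,5,6,8,9,11,12,13,15,16}
((Y ∪ X) △ (Z ∩ (Xᶜ ∩ (X \ Y))))ᶜ = {1,2,7,10,14,17}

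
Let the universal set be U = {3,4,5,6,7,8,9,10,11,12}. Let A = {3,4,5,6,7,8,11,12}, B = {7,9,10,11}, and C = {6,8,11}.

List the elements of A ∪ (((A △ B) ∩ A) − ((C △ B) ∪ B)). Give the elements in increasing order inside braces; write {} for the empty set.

A △ B = {3,4,5,6,8,9,10,12}
(A △ B) ∩ A = {3,4,5,6,8,12}
C △ B = {6,7,8,9,10}
(C △ B) ∪ B = {6,7,8,9,10,11}
((A △ B) ∩ A) − ((C △ B) ∪ B) = {3,4,5,12}
A ∪ (((A △ B) ∩ A) − ((C △ B) ∪ B)) = {3,4,5,6,7,8,11,12}

{3,4,5,6,7,8,11,12}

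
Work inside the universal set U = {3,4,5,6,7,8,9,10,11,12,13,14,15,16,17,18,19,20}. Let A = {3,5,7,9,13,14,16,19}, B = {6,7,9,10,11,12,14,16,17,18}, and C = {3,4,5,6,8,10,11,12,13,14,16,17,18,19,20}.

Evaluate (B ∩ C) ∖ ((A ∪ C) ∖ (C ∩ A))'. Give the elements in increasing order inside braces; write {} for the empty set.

{6,10,11,12,17,18}

B ∩ C = {6,10,11,12,14,16,17,18}
A ∪ C = {3,4,5,6,7,8,9,10,11,12,13,14,16,17,18,19,20}
C ∩ A = {3,5,13,14,16,19}
(A ∪ C) ∖ (C ∩ A) = {4,6,7,8,9,10,11,12,17,18,20}
((A ∪ C) ∖ (C ∩ A))' = {3,5,13,14,15,16,19}
(B ∩ C) ∖ ((A ∪ C) ∖ (C ∩ A))' = {6,10,11,12,17,18}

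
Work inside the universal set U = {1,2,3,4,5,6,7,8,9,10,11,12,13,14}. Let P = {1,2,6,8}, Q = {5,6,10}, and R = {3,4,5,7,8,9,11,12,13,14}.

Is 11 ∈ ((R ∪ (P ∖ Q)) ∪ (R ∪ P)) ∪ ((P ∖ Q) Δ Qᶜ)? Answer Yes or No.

Yes

11 ∉ P and 11 ∉ Q, so 11 ∉ P ∖ Q
11 ∈ R and 11 ∉ (P ∖ Q), so 11 ∈ R ∪ (P ∖ Q)
11 ∈ R and 11 ∉ P, so 11 ∈ R ∪ P
11 ∈ (R ∪ (P ∖ Q)) and 11 ∈ (R ∪ P), so 11 ∈ (R ∪ (P ∖ Q)) ∪ (R ∪ P)
11 ∉ P and 11 ∉ Q, so 11 ∉ P ∖ Q
11 ∉ Q, so 11 ∈ Qᶜ
11 ∉ (P ∖ Q) and 11 ∈ Qᶜ, so 11 ∈ (P ∖ Q) Δ Qᶜ
11 ∈ ((R ∪ (P ∖ Q)) ∪ (R ∪ P)) and 11 ∈ ((P ∖ Q) Δ Qᶜ), so 11 ∈ ((R ∪ (P ∖ Q)) ∪ (R ∪ P)) ∪ ((P ∖ Q) Δ Qᶜ)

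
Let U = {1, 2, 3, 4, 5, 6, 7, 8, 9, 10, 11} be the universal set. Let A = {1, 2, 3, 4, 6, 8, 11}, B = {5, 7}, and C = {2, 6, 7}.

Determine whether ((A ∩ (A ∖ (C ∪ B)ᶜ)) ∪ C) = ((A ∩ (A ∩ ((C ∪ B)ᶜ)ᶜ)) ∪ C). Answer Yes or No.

C ∪ B = {2, 5, 6, 7}
(C ∪ B)ᶜ = {1, 3, 4, 8, 9, 10, 11}
A ∖ (C ∪ B)ᶜ = {2, 6}
A ∩ (A ∖ (C ∪ B)ᶜ) = {2, 6}
(A ∩ (A ∖ (C ∪ B)ᶜ)) ∪ C = {2, 6, 7}
((C ∪ B)ᶜ)ᶜ = {2, 5, 6, 7}
A ∩ ((C ∪ B)ᶜ)ᶜ = {2, 6}
A ∩ (A ∩ ((C ∪ B)ᶜ)ᶜ) = {2, 6}
(A ∩ (A ∩ ((C ∪ B)ᶜ)ᶜ)) ∪ C = {2, 6, 7}
Both equal {2, 6, 7}, so (A ∩ (A ∖ (C ∪ B)ᶜ)) ∪ C = (A ∩ (A ∩ ((C ∪ B)ᶜ)ᶜ)) ∪ C.

Yes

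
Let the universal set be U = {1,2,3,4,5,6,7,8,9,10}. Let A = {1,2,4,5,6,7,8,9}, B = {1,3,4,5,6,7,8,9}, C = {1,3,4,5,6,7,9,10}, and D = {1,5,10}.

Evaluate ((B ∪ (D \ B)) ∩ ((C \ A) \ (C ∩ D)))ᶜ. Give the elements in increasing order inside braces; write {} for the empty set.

{1,2,4,5,6,7,8,9,10}

D \ B = {10}
B ∪ (D \ B) = {1,3,4,5,6,7,8,9,10}
C \ A = {3,10}
C ∩ D = {1,5,10}
(C \ A) \ (C ∩ D) = {3}
(B ∪ (D \ B)) ∩ ((C \ A) \ (C ∩ D)) = {3}
((B ∪ (D \ B)) ∩ ((C \ A) \ (C ∩ D)))ᶜ = {1,2,4,5,6,7,8,9,10}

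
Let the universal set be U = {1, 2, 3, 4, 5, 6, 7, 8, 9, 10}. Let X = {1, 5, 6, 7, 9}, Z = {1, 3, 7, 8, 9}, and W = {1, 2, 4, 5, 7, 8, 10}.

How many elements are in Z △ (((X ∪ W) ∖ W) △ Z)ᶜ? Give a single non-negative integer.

8

X ∪ W = {1, 2, 4, 5, 6, 7, 8, 9, 10}
(X ∪ W) ∖ W = {6, 9}
((X ∪ W) ∖ W) △ Z = {1, 3, 6, 7, 8}
(((X ∪ W) ∖ W) △ Z)ᶜ = {2, 4, 5, 9, 10}
Z △ (((X ∪ W) ∖ W) △ Z)ᶜ = {1, 2, 3, 4, 5, 7, 8, 10}
|Z △ (((X ∪ W) ∖ W) △ Z)ᶜ| = 8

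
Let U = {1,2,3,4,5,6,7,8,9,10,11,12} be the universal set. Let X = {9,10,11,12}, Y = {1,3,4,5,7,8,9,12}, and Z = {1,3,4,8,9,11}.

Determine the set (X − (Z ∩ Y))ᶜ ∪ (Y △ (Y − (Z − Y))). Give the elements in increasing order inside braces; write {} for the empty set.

{1,2,3,4,5,6,7,8,9}

Z ∩ Y = {1,3,4,8,9}
X − (Z ∩ Y) = {10,11,12}
(X − (Z ∩ Y))ᶜ = {1,2,3,4,5,6,7,8,9}
Z − Y = {11}
Y − (Z − Y) = {1,3,4,5,7,8,9,12}
Y △ (Y − (Z − Y)) = {}
(X − (Z ∩ Y))ᶜ ∪ (Y △ (Y − (Z − Y))) = {1,2,3,4,5,6,7,8,9}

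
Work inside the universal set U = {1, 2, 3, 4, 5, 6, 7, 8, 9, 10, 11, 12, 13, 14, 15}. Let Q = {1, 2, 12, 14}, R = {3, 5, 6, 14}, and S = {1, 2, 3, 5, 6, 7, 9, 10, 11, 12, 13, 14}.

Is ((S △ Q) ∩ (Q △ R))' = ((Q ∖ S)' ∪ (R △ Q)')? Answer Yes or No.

S △ Q = {3, 5, 6, 7, 9, 10, 11, 13}
Q △ R = {1, 2, 3, 5, 6, 12}
(S △ Q) ∩ (Q △ R) = {3, 5, 6}
((S △ Q) ∩ (Q △ R))' = {1, 2, 4, 7, 8, 9, 10, 11, 12, 13, 14, 15}
Q ∖ S = {}
(Q ∖ S)' = {1, 2, 3, 4, 5, 6, 7, 8, 9, 10, 11, 12, 13, 14, 15}
R △ Q = {1, 2, 3, 5, 6, 12}
(R △ Q)' = {4, 7, 8, 9, 10, 11, 13, 14, 15}
(Q ∖ S)' ∪ (R △ Q)' = {1, 2, 3, 4, 5, 6, 7, 8, 9, 10, 11, 12, 13, 14, 15}
3 ∈ (Q ∖ S)' ∪ (R △ Q)' but 3 ∉ ((S △ Q) ∩ (Q △ R))', so they differ.

No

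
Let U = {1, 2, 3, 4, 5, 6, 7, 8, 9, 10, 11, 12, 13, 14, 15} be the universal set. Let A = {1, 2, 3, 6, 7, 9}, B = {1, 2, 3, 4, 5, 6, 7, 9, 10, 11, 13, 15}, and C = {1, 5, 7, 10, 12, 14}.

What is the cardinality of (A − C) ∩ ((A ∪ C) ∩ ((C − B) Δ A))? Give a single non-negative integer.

4

A − C = {2, 3, 6, 9}
A ∪ C = {1, 2, 3, 5, 6, 7, 9, 10, 12, 14}
C − B = {12, 14}
(C − B) Δ A = {1, 2, 3, 6, 7, 9, 12, 14}
(A ∪ C) ∩ ((C − B) Δ A) = {1, 2, 3, 6, 7, 9, 12, 14}
(A − C) ∩ ((A ∪ C) ∩ ((C − B) Δ A)) = {2, 3, 6, 9}
|(A − C) ∩ ((A ∪ C) ∩ ((C − B) Δ A))| = 4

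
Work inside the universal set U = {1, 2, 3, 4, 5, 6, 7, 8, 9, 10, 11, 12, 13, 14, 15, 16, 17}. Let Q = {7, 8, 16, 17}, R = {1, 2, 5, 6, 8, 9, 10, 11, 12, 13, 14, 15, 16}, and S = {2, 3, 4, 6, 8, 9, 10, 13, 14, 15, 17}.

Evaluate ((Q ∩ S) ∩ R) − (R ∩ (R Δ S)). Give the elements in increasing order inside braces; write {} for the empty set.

{8}

Q ∩ S = {8, 17}
(Q ∩ S) ∩ R = {8}
R Δ S = {1, 3, 4, 5, 11, 12, 16, 17}
R ∩ (R Δ S) = {1, 5, 11, 12, 16}
((Q ∩ S) ∩ R) − (R ∩ (R Δ S)) = {8}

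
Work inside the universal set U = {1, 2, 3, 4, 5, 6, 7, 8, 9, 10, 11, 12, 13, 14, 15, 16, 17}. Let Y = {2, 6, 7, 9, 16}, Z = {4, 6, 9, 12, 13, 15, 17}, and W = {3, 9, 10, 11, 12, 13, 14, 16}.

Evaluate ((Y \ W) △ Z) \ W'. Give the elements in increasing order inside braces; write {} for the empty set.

Y \ W = {2, 6, 7}
(Y \ W) △ Z = {2, 4, 7, 9, 12, 13, 15, 17}
W' = {1, 2, 4, 5, 6, 7, 8, 15, 17}
((Y \ W) △ Z) \ W' = {9, 12, 13}

{9, 12, 13}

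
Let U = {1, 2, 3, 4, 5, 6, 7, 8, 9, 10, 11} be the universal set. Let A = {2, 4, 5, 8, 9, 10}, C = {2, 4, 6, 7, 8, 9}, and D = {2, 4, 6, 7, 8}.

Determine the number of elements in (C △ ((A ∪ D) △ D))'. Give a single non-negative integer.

4

A ∪ D = {2, 4, 5, 6, 7, 8, 9, 10}
(A ∪ D) △ D = {5, 9, 10}
C △ ((A ∪ D) △ D) = {2, 4, 5, 6, 7, 8, 10}
(C △ ((A ∪ D) △ D))' = {1, 3, 9, 11}
|(C △ ((A ∪ D) △ D))'| = 4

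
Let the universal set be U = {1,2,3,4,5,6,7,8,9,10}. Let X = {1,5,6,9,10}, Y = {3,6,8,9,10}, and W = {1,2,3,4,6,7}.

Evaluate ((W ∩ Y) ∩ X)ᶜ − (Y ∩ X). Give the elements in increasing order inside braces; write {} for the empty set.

W ∩ Y = {3,6}
(W ∩ Y) ∩ X = {6}
((W ∩ Y) ∩ X)ᶜ = {1,2,3,4,5,7,8,9,10}
Y ∩ X = {6,9,10}
((W ∩ Y) ∩ X)ᶜ − (Y ∩ X) = {1,2,3,4,5,7,8}

{1,2,3,4,5,7,8}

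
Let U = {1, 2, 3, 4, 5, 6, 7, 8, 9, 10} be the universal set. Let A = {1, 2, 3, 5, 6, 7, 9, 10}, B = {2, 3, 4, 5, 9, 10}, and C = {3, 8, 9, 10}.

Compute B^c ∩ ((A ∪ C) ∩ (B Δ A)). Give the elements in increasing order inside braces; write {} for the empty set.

{1, 6, 7}

B^c = {1, 6, 7, 8}
A ∪ C = {1, 2, 3, 5, 6, 7, 8, 9, 10}
B Δ A = {1, 4, 6, 7}
(A ∪ C) ∩ (B Δ A) = {1, 6, 7}
B^c ∩ ((A ∪ C) ∩ (B Δ A)) = {1, 6, 7}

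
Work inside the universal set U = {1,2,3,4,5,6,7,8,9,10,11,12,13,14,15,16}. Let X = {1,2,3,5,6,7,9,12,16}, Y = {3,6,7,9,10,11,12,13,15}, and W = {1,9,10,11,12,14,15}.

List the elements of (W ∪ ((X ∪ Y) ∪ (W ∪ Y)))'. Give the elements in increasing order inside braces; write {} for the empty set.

{4,8}

X ∪ Y = {1,2,3,5,6,7,9,10,11,12,13,15,16}
W ∪ Y = {1,3,6,7,9,10,11,12,13,14,15}
(X ∪ Y) ∪ (W ∪ Y) = {1,2,3,5,6,7,9,10,11,12,13,14,15,16}
W ∪ ((X ∪ Y) ∪ (W ∪ Y)) = {1,2,3,5,6,7,9,10,11,12,13,14,15,16}
(W ∪ ((X ∪ Y) ∪ (W ∪ Y)))' = {4,8}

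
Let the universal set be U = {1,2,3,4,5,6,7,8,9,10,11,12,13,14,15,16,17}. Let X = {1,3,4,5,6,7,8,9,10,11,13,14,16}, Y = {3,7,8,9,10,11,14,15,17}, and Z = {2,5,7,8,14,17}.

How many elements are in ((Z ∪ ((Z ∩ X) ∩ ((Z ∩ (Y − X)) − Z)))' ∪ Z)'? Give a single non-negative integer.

Z ∩ X = {5,7,8,14}
Y − X = {15,17}
Z ∩ (Y − X) = {17}
(Z ∩ (Y − X)) − Z = {}
(Z ∩ X) ∩ ((Z ∩ (Y − X)) − Z) = {}
Z ∪ ((Z ∩ X) ∩ ((Z ∩ (Y − X)) − Z)) = {2,5,7,8,14,17}
(Z ∪ ((Z ∩ X) ∩ ((Z ∩ (Y − X)) − Z)))' = {1,3,4,6,9,10,11,12,13,15,16}
(Z ∪ ((Z ∩ X) ∩ ((Z ∩ (Y − X)) − Z)))' ∪ Z = {1,2,3,4,5,6,7,8,9,10,11,12,13,14,15,16,17}
((Z ∪ ((Z ∩ X) ∩ ((Z ∩ (Y − X)) − Z)))' ∪ Z)' = {}
|((Z ∪ ((Z ∩ X) ∩ ((Z ∩ (Y − X)) − Z)))' ∪ Z)'| = 0

0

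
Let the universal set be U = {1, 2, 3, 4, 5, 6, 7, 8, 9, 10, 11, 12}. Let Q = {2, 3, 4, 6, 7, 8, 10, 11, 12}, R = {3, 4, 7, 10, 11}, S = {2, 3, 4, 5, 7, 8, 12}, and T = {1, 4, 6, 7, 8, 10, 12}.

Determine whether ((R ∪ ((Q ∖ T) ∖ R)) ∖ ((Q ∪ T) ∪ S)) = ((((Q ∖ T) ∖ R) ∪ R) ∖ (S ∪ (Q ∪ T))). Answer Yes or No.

Q ∖ T = {2, 3, 11}
(Q ∖ T) ∖ R = {2}
R ∪ ((Q ∖ T) ∖ R) = {2, 3, 4, 7, 10, 11}
Q ∪ T = {1, 2, 3, 4, 6, 7, 8, 10, 11, 12}
(Q ∪ T) ∪ S = {1, 2, 3, 4, 5, 6, 7, 8, 10, 11, 12}
(R ∪ ((Q ∖ T) ∖ R)) ∖ ((Q ∪ T) ∪ S) = {}
((Q ∖ T) ∖ R) ∪ R = {2, 3, 4, 7, 10, 11}
S ∪ (Q ∪ T) = {1, 2, 3, 4, 5, 6, 7, 8, 10, 11, 12}
(((Q ∖ T) ∖ R) ∪ R) ∖ (S ∪ (Q ∪ T)) = {}
Both equal {}, so (R ∪ ((Q ∖ T) ∖ R)) ∖ ((Q ∪ T) ∪ S) = (((Q ∖ T) ∖ R) ∪ R) ∖ (S ∪ (Q ∪ T)).

Yes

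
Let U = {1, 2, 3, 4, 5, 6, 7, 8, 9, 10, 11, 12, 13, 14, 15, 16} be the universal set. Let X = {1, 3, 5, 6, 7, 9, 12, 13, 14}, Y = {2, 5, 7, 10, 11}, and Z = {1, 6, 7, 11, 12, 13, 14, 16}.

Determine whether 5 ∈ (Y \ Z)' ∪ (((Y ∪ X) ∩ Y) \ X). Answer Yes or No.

No

5 ∈ Y and 5 ∉ Z, so 5 ∈ Y \ Z
5 ∉ (Y \ Z)' since 5 ∈ (Y \ Z)
5 ∈ Y and 5 ∈ X, so 5 ∈ Y ∪ X
5 ∈ (Y ∪ X) and 5 ∈ Y, so 5 ∈ (Y ∪ X) ∩ Y
5 ∈ ((Y ∪ X) ∩ Y) and 5 ∈ X, so 5 ∉ ((Y ∪ X) ∩ Y) \ X
5 ∉ (Y \ Z)' and 5 ∉ (((Y ∪ X) ∩ Y) \ X), so 5 ∉ (Y \ Z)' ∪ (((Y ∪ X) ∩ Y) \ X)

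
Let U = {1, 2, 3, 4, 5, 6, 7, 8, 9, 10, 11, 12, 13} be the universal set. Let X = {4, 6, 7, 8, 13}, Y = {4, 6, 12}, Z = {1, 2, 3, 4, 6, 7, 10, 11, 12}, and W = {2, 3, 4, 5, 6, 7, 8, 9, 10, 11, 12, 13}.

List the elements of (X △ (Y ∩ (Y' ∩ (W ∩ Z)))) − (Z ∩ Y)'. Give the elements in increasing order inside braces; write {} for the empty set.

Y' = {1, 2, 3, 5, 7, 8, 9, 10, 11, 13}
W ∩ Z = {2, 3, 4, 6, 7, 10, 11, 12}
Y' ∩ (W ∩ Z) = {2, 3, 7, 10, 11}
Y ∩ (Y' ∩ (W ∩ Z)) = {}
X △ (Y ∩ (Y' ∩ (W ∩ Z))) = {4, 6, 7, 8, 13}
Z ∩ Y = {4, 6, 12}
(Z ∩ Y)' = {1, 2, 3, 5, 7, 8, 9, 10, 11, 13}
(X △ (Y ∩ (Y' ∩ (W ∩ Z)))) − (Z ∩ Y)' = {4, 6}

{4, 6}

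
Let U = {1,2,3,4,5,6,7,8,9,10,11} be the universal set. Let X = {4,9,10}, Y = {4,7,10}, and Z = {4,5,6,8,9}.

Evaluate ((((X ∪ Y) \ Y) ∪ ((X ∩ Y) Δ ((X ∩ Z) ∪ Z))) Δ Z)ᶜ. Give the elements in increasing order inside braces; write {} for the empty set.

X ∪ Y = {4,7,9,10}
(X ∪ Y) \ Y = {9}
X ∩ Y = {4,10}
X ∩ Z = {4,9}
(X ∩ Z) ∪ Z = {4,5,6,8,9}
(X ∩ Y) Δ ((X ∩ Z) ∪ Z) = {5,6,8,9,10}
((X ∪ Y) \ Y) ∪ ((X ∩ Y) Δ ((X ∩ Z) ∪ Z)) = {5,6,8,9,10}
(((X ∪ Y) \ Y) ∪ ((X ∩ Y) Δ ((X ∩ Z) ∪ Z))) Δ Z = {4,10}
((((X ∪ Y) \ Y) ∪ ((X ∩ Y) Δ ((X ∩ Z) ∪ Z))) Δ Z)ᶜ = {1,2,3,5,6,7,8,9,11}

{1,2,3,5,6,7,8,9,11}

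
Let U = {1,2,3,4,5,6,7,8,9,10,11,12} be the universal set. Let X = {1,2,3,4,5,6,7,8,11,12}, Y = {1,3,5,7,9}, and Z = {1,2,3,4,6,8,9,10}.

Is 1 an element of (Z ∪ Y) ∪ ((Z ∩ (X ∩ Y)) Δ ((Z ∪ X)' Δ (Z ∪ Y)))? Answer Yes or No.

Yes

1 ∈ Z and 1 ∈ Y, so 1 ∈ Z ∪ Y
1 ∈ X and 1 ∈ Y, so 1 ∈ X ∩ Y
1 ∈ Z and 1 ∈ (X ∩ Y), so 1 ∈ Z ∩ (X ∩ Y)
1 ∈ Z and 1 ∈ X, so 1 ∈ Z ∪ X
1 ∉ (Z ∪ X)' since 1 ∈ (Z ∪ X)
1 ∈ Z and 1 ∈ Y, so 1 ∈ Z ∪ Y
1 ∉ (Z ∪ X)' and 1 ∈ (Z ∪ Y), so 1 ∈ (Z ∪ X)' Δ (Z ∪ Y)
1 ∈ (Z ∩ (X ∩ Y)) and 1 ∈ ((Z ∪ X)' Δ (Z ∪ Y)), so 1 ∉ (Z ∩ (X ∩ Y)) Δ ((Z ∪ X)' Δ (Z ∪ Y))
1 ∈ (Z ∪ Y) and 1 ∉ ((Z ∩ (X ∩ Y)) Δ ((Z ∪ X)' Δ (Z ∪ Y))), so 1 ∈ (Z ∪ Y) ∪ ((Z ∩ (X ∩ Y)) Δ ((Z ∪ X)' Δ (Z ∪ Y)))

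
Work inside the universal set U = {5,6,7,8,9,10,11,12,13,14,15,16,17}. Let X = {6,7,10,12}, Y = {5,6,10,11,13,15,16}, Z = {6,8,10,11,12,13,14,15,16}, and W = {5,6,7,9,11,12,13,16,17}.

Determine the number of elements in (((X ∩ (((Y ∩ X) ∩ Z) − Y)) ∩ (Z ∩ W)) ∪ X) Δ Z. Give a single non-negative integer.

Y ∩ X = {6,10}
(Y ∩ X) ∩ Z = {6,10}
((Y ∩ X) ∩ Z) − Y = {}
X ∩ (((Y ∩ X) ∩ Z) − Y) = {}
Z ∩ W = {6,11,12,13,16}
(X ∩ (((Y ∩ X) ∩ Z) − Y)) ∩ (Z ∩ W) = {}
((X ∩ (((Y ∩ X) ∩ Z) − Y)) ∩ (Z ∩ W)) ∪ X = {6,7,10,12}
(((X ∩ (((Y ∩ X) ∩ Z) − Y)) ∩ (Z ∩ W)) ∪ X) Δ Z = {7,8,11,13,14,15,16}
|(((X ∩ (((Y ∩ X) ∩ Z) − Y)) ∩ (Z ∩ W)) ∪ X) Δ Z| = 7

7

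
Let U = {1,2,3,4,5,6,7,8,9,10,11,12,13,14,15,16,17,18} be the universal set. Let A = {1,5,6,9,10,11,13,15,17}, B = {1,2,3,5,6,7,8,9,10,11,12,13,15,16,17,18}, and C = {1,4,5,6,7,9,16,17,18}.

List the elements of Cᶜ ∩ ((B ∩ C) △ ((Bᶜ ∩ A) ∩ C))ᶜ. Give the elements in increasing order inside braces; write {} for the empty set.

Cᶜ = {2,3,8,10,11,12,13,14,15}
B ∩ C = {1,5,6,7,9,16,17,18}
Bᶜ = {4,14}
Bᶜ ∩ A = {}
(Bᶜ ∩ A) ∩ C = {}
(B ∩ C) △ ((Bᶜ ∩ A) ∩ C) = {1,5,6,7,9,16,17,18}
((B ∩ C) △ ((Bᶜ ∩ A) ∩ C))ᶜ = {2,3,4,8,10,11,12,13,14,15}
Cᶜ ∩ ((B ∩ C) △ ((Bᶜ ∩ A) ∩ C))ᶜ = {2,3,8,10,11,12,13,14,15}

{2,3,8,10,11,12,13,14,15}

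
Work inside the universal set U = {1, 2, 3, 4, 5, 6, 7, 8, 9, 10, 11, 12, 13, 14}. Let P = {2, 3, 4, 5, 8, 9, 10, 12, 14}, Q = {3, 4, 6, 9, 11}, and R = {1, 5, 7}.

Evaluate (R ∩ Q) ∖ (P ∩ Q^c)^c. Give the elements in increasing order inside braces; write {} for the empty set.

{}

R ∩ Q = {}
Q^c = {1, 2, 5, 7, 8, 10, 12, 13, 14}
P ∩ Q^c = {2, 5, 8, 10, 12, 14}
(P ∩ Q^c)^c = {1, 3, 4, 6, 7, 9, 11, 13}
(R ∩ Q) ∖ (P ∩ Q^c)^c = {}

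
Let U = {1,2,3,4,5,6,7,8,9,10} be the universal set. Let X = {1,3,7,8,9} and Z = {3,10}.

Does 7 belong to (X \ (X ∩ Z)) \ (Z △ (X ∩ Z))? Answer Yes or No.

7 ∈ X and 7 ∉ Z, so 7 ∉ X ∩ Z
7 ∈ X and 7 ∉ (X ∩ Z), so 7 ∈ X \ (X ∩ Z)
7 ∈ X and 7 ∉ Z, so 7 ∉ X ∩ Z
7 ∉ Z and 7 ∉ (X ∩ Z), so 7 ∉ Z △ (X ∩ Z)
7 ∈ (X \ (X ∩ Z)) and 7 ∉ (Z △ (X ∩ Z)), so 7 ∈ (X \ (X ∩ Z)) \ (Z △ (X ∩ Z))

Yes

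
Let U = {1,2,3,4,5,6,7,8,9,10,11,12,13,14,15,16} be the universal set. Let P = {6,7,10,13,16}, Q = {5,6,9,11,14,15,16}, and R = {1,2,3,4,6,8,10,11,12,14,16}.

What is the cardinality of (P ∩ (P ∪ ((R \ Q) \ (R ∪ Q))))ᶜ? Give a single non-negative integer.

R \ Q = {1,2,3,4,8,10,12}
R ∪ Q = {1,2,3,4,5,6,8,9,10,11,12,14,15,16}
(R \ Q) \ (R ∪ Q) = {}
P ∪ ((R \ Q) \ (R ∪ Q)) = {6,7,10,13,16}
P ∩ (P ∪ ((R \ Q) \ (R ∪ Q))) = {6,7,10,13,16}
(P ∩ (P ∪ ((R \ Q) \ (R ∪ Q))))ᶜ = {1,2,3,4,5,8,9,11,12,14,15}
|(P ∩ (P ∪ ((R \ Q) \ (R ∪ Q))))ᶜ| = 11

11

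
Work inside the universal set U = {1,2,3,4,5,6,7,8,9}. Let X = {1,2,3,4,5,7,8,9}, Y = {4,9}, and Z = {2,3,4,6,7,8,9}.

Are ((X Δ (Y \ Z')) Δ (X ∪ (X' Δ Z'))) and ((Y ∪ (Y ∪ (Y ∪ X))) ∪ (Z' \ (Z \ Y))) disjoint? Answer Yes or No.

Z' = {1,5}
Y \ Z' = {4,9}
X Δ (Y \ Z') = {1,2,3,5,7,8}
X' = {6}
X' Δ Z' = {1,5,6}
X ∪ (X' Δ Z') = {1,2,3,4,5,6,7,8,9}
(X Δ (Y \ Z')) Δ (X ∪ (X' Δ Z')) = {4,6,9}
Y ∪ X = {1,2,3,4,5,7,8,9}
Y ∪ (Y ∪ X) = {1,2,3,4,5,7,8,9}
Y ∪ (Y ∪ (Y ∪ X)) = {1,2,3,4,5,7,8,9}
Z \ Y = {2,3,6,7,8}
Z' \ (Z \ Y) = {1,5}
(Y ∪ (Y ∪ (Y ∪ X))) ∪ (Z' \ (Z \ Y)) = {1,2,3,4,5,7,8,9}
4 lies in both, so they are not disjoint.

No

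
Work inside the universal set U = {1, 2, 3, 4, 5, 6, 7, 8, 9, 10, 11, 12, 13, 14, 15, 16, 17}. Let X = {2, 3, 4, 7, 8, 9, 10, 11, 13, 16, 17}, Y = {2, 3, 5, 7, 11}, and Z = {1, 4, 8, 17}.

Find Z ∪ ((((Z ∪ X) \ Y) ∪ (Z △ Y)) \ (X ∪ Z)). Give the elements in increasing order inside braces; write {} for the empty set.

Z ∪ X = {1, 2, 3, 4, 7, 8, 9, 10, 11, 13, 16, 17}
(Z ∪ X) \ Y = {1, 4, 8, 9, 10, 13, 16, 17}
Z △ Y = {1, 2, 3, 4, 5, 7, 8, 11, 17}
((Z ∪ X) \ Y) ∪ (Z △ Y) = {1, 2, 3, 4, 5, 7, 8, 9, 10, 11, 13, 16, 17}
X ∪ Z = {1, 2, 3, 4, 7, 8, 9, 10, 11, 13, 16, 17}
(((Z ∪ X) \ Y) ∪ (Z △ Y)) \ (X ∪ Z) = {5}
Z ∪ ((((Z ∪ X) \ Y) ∪ (Z △ Y)) \ (X ∪ Z)) = {1, 4, 5, 8, 17}

{1, 4, 5, 8, 17}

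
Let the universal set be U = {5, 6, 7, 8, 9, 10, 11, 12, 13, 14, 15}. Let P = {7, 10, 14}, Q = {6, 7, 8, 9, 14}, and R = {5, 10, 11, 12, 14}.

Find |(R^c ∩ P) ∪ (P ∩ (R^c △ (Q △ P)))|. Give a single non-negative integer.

2

R^c = {6, 7, 8, 9, 13, 15}
R^c ∩ P = {7}
Q △ P = {6, 8, 9, 10}
R^c △ (Q △ P) = {7, 10, 13, 15}
P ∩ (R^c △ (Q △ P)) = {7, 10}
(R^c ∩ P) ∪ (P ∩ (R^c △ (Q △ P))) = {7, 10}
|(R^c ∩ P) ∪ (P ∩ (R^c △ (Q △ P)))| = 2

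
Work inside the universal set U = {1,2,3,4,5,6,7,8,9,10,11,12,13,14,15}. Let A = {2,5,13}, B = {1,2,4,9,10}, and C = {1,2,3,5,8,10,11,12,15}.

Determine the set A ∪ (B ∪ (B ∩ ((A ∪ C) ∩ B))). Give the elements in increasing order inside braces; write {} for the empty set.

A ∪ C = {1,2,3,5,8,10,11,12,13,15}
(A ∪ C) ∩ B = {1,2,10}
B ∩ ((A ∪ C) ∩ B) = {1,2,10}
B ∪ (B ∩ ((A ∪ C) ∩ B)) = {1,2,4,9,10}
A ∪ (B ∪ (B ∩ ((A ∪ C) ∩ B))) = {1,2,4,5,9,10,13}

{1,2,4,5,9,10,13}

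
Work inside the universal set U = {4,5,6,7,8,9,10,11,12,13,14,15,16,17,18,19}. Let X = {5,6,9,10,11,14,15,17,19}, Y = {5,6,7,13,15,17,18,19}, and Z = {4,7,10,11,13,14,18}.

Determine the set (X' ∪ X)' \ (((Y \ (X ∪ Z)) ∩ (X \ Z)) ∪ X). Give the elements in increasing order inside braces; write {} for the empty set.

{}

X' = {4,7,8,12,13,16,18}
X' ∪ X = {4,5,6,7,8,9,10,11,12,13,14,15,16,17,18,19}
(X' ∪ X)' = {}
X ∪ Z = {4,5,6,7,9,10,11,13,14,15,17,18,19}
Y \ (X ∪ Z) = {}
X \ Z = {5,6,9,15,17,19}
(Y \ (X ∪ Z)) ∩ (X \ Z) = {}
((Y \ (X ∪ Z)) ∩ (X \ Z)) ∪ X = {5,6,9,10,11,14,15,17,19}
(X' ∪ X)' \ (((Y \ (X ∪ Z)) ∩ (X \ Z)) ∪ X) = {}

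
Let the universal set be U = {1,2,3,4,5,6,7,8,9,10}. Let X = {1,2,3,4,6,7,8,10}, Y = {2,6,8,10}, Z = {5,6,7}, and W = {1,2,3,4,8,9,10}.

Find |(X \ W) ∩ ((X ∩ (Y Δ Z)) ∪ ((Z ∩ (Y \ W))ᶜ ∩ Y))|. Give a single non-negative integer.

1

X \ W = {6,7}
Y Δ Z = {2,5,7,8,10}
X ∩ (Y Δ Z) = {2,7,8,10}
Y \ W = {6}
Z ∩ (Y \ W) = {6}
(Z ∩ (Y \ W))ᶜ = {1,2,3,4,5,7,8,9,10}
(Z ∩ (Y \ W))ᶜ ∩ Y = {2,8,10}
(X ∩ (Y Δ Z)) ∪ ((Z ∩ (Y \ W))ᶜ ∩ Y) = {2,7,8,10}
(X \ W) ∩ ((X ∩ (Y Δ Z)) ∪ ((Z ∩ (Y \ W))ᶜ ∩ Y)) = {7}
|(X \ W) ∩ ((X ∩ (Y Δ Z)) ∪ ((Z ∩ (Y \ W))ᶜ ∩ Y))| = 1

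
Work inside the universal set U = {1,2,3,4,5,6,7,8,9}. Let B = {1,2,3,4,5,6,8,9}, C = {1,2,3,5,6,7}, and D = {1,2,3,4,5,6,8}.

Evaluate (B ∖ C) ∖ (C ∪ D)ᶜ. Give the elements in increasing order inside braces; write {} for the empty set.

B ∖ C = {4,8,9}
C ∪ D = {1,2,3,4,5,6,7,8}
(C ∪ D)ᶜ = {9}
(B ∖ C) ∖ (C ∪ D)ᶜ = {4,8}

{4,8}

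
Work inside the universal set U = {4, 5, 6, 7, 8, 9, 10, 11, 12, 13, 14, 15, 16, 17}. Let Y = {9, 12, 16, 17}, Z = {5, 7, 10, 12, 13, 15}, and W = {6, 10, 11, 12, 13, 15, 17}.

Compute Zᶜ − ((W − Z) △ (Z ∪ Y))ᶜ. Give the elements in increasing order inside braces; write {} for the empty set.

{6, 9, 11, 16}

Zᶜ = {4, 6, 8, 9, 11, 14, 16, 17}
W − Z = {6, 11, 17}
Z ∪ Y = {5, 7, 9, 10, 12, 13, 15, 16, 17}
(W − Z) △ (Z ∪ Y) = {5, 6, 7, 9, 10, 11, 12, 13, 15, 16}
((W − Z) △ (Z ∪ Y))ᶜ = {4, 8, 14, 17}
Zᶜ − ((W − Z) △ (Z ∪ Y))ᶜ = {6, 9, 11, 16}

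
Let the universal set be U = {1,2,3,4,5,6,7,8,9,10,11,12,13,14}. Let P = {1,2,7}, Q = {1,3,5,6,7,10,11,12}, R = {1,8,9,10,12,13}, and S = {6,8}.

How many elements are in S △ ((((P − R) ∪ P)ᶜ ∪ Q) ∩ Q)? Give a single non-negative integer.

P − R = {2,7}
(P − R) ∪ P = {1,2,7}
((P − R) ∪ P)ᶜ = {3,4,5,6,8,9,10,11,12,13,14}
((P − R) ∪ P)ᶜ ∪ Q = {1,3,4,5,6,7,8,9,10,11,12,13,14}
(((P − R) ∪ P)ᶜ ∪ Q) ∩ Q = {1,3,5,6,7,10,11,12}
S △ ((((P − R) ∪ P)ᶜ ∪ Q) ∩ Q) = {1,3,5,7,8,10,11,12}
|S △ ((((P − R) ∪ P)ᶜ ∪ Q) ∩ Q)| = 8

8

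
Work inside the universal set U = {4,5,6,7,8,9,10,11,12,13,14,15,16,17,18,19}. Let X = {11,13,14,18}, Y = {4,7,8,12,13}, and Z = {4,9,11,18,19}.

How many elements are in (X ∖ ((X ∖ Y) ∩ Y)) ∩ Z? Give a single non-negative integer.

X ∖ Y = {11,14,18}
(X ∖ Y) ∩ Y = {}
X ∖ ((X ∖ Y) ∩ Y) = {11,13,14,18}
(X ∖ ((X ∖ Y) ∩ Y)) ∩ Z = {11,18}
|(X ∖ ((X ∖ Y) ∩ Y)) ∩ Z| = 2

2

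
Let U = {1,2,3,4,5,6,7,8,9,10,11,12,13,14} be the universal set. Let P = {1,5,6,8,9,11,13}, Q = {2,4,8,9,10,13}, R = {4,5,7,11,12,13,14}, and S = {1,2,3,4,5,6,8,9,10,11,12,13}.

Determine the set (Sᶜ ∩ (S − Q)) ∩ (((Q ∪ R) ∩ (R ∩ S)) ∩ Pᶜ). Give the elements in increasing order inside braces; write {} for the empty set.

{}

Sᶜ = {7,14}
S − Q = {1,3,5,6,11,12}
Sᶜ ∩ (S − Q) = {}
Q ∪ R = {2,4,5,7,8,9,10,11,12,13,14}
R ∩ S = {4,5,11,12,13}
(Q ∪ R) ∩ (R ∩ S) = {4,5,11,12,13}
Pᶜ = {2,3,4,7,10,12,14}
((Q ∪ R) ∩ (R ∩ S)) ∩ Pᶜ = {4,12}
(Sᶜ ∩ (S − Q)) ∩ (((Q ∪ R) ∩ (R ∩ S)) ∩ Pᶜ) = {}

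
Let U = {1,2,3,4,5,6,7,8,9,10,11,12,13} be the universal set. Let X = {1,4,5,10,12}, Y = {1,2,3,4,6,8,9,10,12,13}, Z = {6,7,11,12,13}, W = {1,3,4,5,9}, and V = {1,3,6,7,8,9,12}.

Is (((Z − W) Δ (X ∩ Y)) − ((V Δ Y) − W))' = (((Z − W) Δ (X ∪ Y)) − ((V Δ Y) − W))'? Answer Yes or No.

Z − W = {6,7,11,12,13}
X ∩ Y = {1,4,10,12}
(Z − W) Δ (X ∩ Y) = {1,4,6,7,10,11,13}
V Δ Y = {2,4,7,10,13}
(V Δ Y) − W = {2,7,10,13}
((Z − W) Δ (X ∩ Y)) − ((V Δ Y) − W) = {1,4,6,11}
(((Z − W) Δ (X ∩ Y)) − ((V Δ Y) − W))' = {2,3,5,7,8,9,10,12,13}
X ∪ Y = {1,2,3,4,5,6,8,9,10,12,13}
(Z − W) Δ (X ∪ Y) = {1,2,3,4,5,7,8,9,10,11}
((Z − W) Δ (X ∪ Y)) − ((V Δ Y) − W) = {1,3,4,5,8,9,11}
(((Z − W) Δ (X ∪ Y)) − ((V Δ Y) − W))' = {2,6,7,10,12,13}
3 ∈ (((Z − W) Δ (X ∩ Y)) − ((V Δ Y) − W))' but 3 ∉ (((Z − W) Δ (X ∪ Y)) − ((V Δ Y) − W))', so they differ.

No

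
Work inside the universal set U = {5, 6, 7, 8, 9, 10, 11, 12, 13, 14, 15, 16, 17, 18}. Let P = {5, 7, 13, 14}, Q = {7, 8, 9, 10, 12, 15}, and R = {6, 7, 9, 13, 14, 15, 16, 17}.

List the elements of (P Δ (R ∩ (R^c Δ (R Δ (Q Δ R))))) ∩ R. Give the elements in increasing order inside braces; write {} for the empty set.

R^c = {5, 8, 10, 11, 12, 18}
Q Δ R = {6, 8, 10, 12, 13, 14, 16, 17}
R Δ (Q Δ R) = {7, 8, 9, 10, 12, 15}
R^c Δ (R Δ (Q Δ R)) = {5, 7, 9, 11, 15, 18}
R ∩ (R^c Δ (R Δ (Q Δ R))) = {7, 9, 15}
P Δ (R ∩ (R^c Δ (R Δ (Q Δ R)))) = {5, 9, 13, 14, 15}
(P Δ (R ∩ (R^c Δ (R Δ (Q Δ R))))) ∩ R = {9, 13, 14, 15}

{9, 13, 14, 15}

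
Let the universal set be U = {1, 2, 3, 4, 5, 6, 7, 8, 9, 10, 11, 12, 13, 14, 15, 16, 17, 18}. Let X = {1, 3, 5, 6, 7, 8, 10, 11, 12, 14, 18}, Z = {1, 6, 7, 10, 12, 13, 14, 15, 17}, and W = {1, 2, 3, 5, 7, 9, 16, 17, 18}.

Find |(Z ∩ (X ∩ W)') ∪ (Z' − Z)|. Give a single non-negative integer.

X ∩ W = {1, 3, 5, 7, 18}
(X ∩ W)' = {2, 4, 6, 8, 9, 10, 11, 12, 13, 14, 15, 16, 17}
Z ∩ (X ∩ W)' = {6, 10, 12, 13, 14, 15, 17}
Z' = {2, 3, 4, 5, 8, 9, 11, 16, 18}
Z' − Z = {2, 3, 4, 5, 8, 9, 11, 16, 18}
(Z ∩ (X ∩ W)') ∪ (Z' − Z) = {2, 3, 4, 5, 6, 8, 9, 10, 11, 12, 13, 14, 15, 16, 17, 18}
|(Z ∩ (X ∩ W)') ∪ (Z' − Z)| = 16

16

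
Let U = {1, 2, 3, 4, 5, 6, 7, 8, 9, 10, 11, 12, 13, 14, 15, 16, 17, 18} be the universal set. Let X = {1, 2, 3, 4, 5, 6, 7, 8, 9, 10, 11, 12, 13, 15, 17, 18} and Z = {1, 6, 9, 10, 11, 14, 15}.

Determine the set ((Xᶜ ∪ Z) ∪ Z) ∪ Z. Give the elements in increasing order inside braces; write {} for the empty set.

{1, 6, 9, 10, 11, 14, 15, 16}

Xᶜ = {14, 16}
Xᶜ ∪ Z = {1, 6, 9, 10, 11, 14, 15, 16}
(Xᶜ ∪ Z) ∪ Z = {1, 6, 9, 10, 11, 14, 15, 16}
((Xᶜ ∪ Z) ∪ Z) ∪ Z = {1, 6, 9, 10, 11, 14, 15, 16}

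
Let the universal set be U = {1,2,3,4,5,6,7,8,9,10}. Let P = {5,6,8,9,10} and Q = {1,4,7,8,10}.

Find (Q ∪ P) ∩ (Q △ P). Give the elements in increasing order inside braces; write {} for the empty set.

{1,4,5,6,7,9}

Q ∪ P = {1,4,5,6,7,8,9,10}
Q △ P = {1,4,5,6,7,9}
(Q ∪ P) ∩ (Q △ P) = {1,4,5,6,7,9}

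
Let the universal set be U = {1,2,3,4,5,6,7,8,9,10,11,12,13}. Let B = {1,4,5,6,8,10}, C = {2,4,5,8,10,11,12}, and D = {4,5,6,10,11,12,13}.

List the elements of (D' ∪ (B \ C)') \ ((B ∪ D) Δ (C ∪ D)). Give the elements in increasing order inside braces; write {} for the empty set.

{3,4,5,7,8,9,10,11,12,13}

D' = {1,2,3,7,8,9}
B \ C = {1,6}
(B \ C)' = {2,3,4,5,7,8,9,10,11,12,13}
D' ∪ (B \ C)' = {1,2,3,4,5,7,8,9,10,11,12,13}
B ∪ D = {1,4,5,6,8,10,11,12,13}
C ∪ D = {2,4,5,6,8,10,11,12,13}
(B ∪ D) Δ (C ∪ D) = {1,2}
(D' ∪ (B \ C)') \ ((B ∪ D) Δ (C ∪ D)) = {3,4,5,7,8,9,10,11,12,13}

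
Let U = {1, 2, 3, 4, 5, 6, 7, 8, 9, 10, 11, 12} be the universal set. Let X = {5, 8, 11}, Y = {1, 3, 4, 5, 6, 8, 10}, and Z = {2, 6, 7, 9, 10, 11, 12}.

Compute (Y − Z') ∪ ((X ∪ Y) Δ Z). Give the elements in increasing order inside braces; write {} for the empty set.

{1, 2, 3, 4, 5, 6, 7, 8, 9, 10, 12}

Z' = {1, 3, 4, 5, 8}
Y − Z' = {6, 10}
X ∪ Y = {1, 3, 4, 5, 6, 8, 10, 11}
(X ∪ Y) Δ Z = {1, 2, 3, 4, 5, 7, 8, 9, 12}
(Y − Z') ∪ ((X ∪ Y) Δ Z) = {1, 2, 3, 4, 5, 6, 7, 8, 9, 10, 12}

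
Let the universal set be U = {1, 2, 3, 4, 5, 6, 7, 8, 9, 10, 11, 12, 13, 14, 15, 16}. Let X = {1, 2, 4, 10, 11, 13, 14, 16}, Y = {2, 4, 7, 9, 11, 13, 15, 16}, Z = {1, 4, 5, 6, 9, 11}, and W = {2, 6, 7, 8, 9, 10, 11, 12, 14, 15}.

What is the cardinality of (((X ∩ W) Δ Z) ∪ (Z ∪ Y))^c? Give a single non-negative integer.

3

X ∩ W = {2, 10, 11, 14}
(X ∩ W) Δ Z = {1, 2, 4, 5, 6, 9, 10, 14}
Z ∪ Y = {1, 2, 4, 5, 6, 7, 9, 11, 13, 15, 16}
((X ∩ W) Δ Z) ∪ (Z ∪ Y) = {1, 2, 4, 5, 6, 7, 9, 10, 11, 13, 14, 15, 16}
(((X ∩ W) Δ Z) ∪ (Z ∪ Y))^c = {3, 8, 12}
|(((X ∩ W) Δ Z) ∪ (Z ∪ Y))^c| = 3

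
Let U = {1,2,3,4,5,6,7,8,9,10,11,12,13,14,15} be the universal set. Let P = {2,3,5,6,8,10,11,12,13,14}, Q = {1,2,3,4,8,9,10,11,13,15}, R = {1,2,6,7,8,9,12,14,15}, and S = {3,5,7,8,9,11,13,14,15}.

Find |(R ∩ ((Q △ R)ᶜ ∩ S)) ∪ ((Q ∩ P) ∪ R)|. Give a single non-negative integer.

Q △ R = {3,4,6,7,10,11,12,13,14}
(Q △ R)ᶜ = {1,2,5,8,9,15}
(Q △ R)ᶜ ∩ S = {5,8,9,15}
R ∩ ((Q △ R)ᶜ ∩ S) = {8,9,15}
Q ∩ P = {2,3,8,10,11,13}
(Q ∩ P) ∪ R = {1,2,3,6,7,8,9,10,11,12,13,14,15}
(R ∩ ((Q △ R)ᶜ ∩ S)) ∪ ((Q ∩ P) ∪ R) = {1,2,3,6,7,8,9,10,11,12,13,14,15}
|(R ∩ ((Q △ R)ᶜ ∩ S)) ∪ ((Q ∩ P) ∪ R)| = 13

13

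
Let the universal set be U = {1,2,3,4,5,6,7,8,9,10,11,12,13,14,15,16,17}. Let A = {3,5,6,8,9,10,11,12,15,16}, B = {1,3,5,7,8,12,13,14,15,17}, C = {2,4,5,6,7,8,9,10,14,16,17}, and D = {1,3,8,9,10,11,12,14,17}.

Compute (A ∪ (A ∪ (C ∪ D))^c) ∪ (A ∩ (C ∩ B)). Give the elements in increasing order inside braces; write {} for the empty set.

{3,5,6,8,9,10,11,12,13,15,16}

C ∪ D = {1,2,3,4,5,6,7,8,9,10,11,12,14,16,17}
A ∪ (C ∪ D) = {1,2,3,4,5,6,7,8,9,10,11,12,14,15,16,17}
(A ∪ (C ∪ D))^c = {13}
A ∪ (A ∪ (C ∪ D))^c = {3,5,6,8,9,10,11,12,13,15,16}
C ∩ B = {5,7,8,14,17}
A ∩ (C ∩ B) = {5,8}
(A ∪ (A ∪ (C ∪ D))^c) ∪ (A ∩ (C ∩ B)) = {3,5,6,8,9,10,11,12,13,15,16}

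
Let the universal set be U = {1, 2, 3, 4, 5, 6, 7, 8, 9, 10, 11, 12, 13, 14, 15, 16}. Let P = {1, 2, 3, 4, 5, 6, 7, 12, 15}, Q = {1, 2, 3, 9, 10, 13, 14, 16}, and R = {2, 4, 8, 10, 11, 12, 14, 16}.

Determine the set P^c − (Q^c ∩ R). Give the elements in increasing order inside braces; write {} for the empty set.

{9, 10, 13, 14, 16}

P^c = {8, 9, 10, 11, 13, 14, 16}
Q^c = {4, 5, 6, 7, 8, 11, 12, 15}
Q^c ∩ R = {4, 8, 11, 12}
P^c − (Q^c ∩ R) = {9, 10, 13, 14, 16}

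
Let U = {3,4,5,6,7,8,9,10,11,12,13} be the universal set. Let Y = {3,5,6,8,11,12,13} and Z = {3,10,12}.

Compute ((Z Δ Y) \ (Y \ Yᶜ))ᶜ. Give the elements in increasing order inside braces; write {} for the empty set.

{3,4,5,6,7,8,9,11,12,13}

Z Δ Y = {5,6,8,10,11,13}
Yᶜ = {4,7,9,10}
Y \ Yᶜ = {3,5,6,8,11,12,13}
(Z Δ Y) \ (Y \ Yᶜ) = {10}
((Z Δ Y) \ (Y \ Yᶜ))ᶜ = {3,4,5,6,7,8,9,11,12,13}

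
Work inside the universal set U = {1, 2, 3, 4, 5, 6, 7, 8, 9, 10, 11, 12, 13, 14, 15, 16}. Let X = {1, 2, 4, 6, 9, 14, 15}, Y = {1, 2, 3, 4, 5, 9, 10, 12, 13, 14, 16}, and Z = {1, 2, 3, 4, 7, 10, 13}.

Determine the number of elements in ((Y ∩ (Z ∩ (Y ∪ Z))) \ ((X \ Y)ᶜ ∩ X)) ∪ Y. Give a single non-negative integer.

11

Y ∪ Z = {1, 2, 3, 4, 5, 7, 9, 10, 12, 13, 14, 16}
Z ∩ (Y ∪ Z) = {1, 2, 3, 4, 7, 10, 13}
Y ∩ (Z ∩ (Y ∪ Z)) = {1, 2, 3, 4, 10, 13}
X \ Y = {6, 15}
(X \ Y)ᶜ = {1, 2, 3, 4, 5, 7, 8, 9, 10, 11, 12, 13, 14, 16}
(X \ Y)ᶜ ∩ X = {1, 2, 4, 9, 14}
(Y ∩ (Z ∩ (Y ∪ Z))) \ ((X \ Y)ᶜ ∩ X) = {3, 10, 13}
((Y ∩ (Z ∩ (Y ∪ Z))) \ ((X \ Y)ᶜ ∩ X)) ∪ Y = {1, 2, 3, 4, 5, 9, 10, 12, 13, 14, 16}
|((Y ∩ (Z ∩ (Y ∪ Z))) \ ((X \ Y)ᶜ ∩ X)) ∪ Y| = 11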